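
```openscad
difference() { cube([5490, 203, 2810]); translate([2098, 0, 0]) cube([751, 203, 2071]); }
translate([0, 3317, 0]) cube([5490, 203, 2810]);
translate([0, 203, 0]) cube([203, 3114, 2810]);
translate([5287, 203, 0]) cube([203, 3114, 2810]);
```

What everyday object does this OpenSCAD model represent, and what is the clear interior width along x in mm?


A single room. The interior width is 5084 mm.

Four walls enclosing a rectangle with a door in the front wall — a room. Outside width 5490 minus two 203 mm walls gives 5084 mm.


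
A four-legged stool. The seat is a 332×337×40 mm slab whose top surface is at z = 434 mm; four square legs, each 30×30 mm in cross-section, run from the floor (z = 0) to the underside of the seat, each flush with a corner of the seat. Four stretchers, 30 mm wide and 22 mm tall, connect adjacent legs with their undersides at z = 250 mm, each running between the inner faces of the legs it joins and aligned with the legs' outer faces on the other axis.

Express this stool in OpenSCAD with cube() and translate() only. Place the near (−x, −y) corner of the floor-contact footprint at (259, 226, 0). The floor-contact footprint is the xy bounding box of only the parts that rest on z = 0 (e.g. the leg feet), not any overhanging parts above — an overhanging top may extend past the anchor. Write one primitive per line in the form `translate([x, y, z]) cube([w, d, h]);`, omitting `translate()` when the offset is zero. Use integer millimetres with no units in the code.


translate([259, 226, 394]) cube([332, 337, 40]);
translate([259, 226, 0]) cube([30, 30, 394]);
translate([561, 226, 0]) cube([30, 30, 394]);
translate([259, 533, 0]) cube([30, 30, 394]);
translate([561, 533, 0]) cube([30, 30, 394]);
translate([289, 226, 250]) cube([272, 30, 22]);
translate([289, 533, 250]) cube([272, 30, 22]);
translate([259, 256, 250]) cube([30, 277, 22]);
translate([561, 256, 250]) cube([30, 277, 22]);


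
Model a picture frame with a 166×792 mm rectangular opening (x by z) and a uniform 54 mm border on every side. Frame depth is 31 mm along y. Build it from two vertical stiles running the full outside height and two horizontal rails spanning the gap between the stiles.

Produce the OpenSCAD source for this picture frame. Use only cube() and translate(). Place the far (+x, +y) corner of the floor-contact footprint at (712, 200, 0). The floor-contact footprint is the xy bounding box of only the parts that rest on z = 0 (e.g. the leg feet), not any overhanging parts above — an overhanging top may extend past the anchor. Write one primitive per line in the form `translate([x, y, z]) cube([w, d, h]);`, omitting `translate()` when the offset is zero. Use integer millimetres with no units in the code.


translate([438, 169, 0]) cube([54, 31, 900]);
translate([658, 169, 0]) cube([54, 31, 900]);
translate([492, 169, 0]) cube([166, 31, 54]);
translate([492, 169, 846]) cube([166, 31, 54]);


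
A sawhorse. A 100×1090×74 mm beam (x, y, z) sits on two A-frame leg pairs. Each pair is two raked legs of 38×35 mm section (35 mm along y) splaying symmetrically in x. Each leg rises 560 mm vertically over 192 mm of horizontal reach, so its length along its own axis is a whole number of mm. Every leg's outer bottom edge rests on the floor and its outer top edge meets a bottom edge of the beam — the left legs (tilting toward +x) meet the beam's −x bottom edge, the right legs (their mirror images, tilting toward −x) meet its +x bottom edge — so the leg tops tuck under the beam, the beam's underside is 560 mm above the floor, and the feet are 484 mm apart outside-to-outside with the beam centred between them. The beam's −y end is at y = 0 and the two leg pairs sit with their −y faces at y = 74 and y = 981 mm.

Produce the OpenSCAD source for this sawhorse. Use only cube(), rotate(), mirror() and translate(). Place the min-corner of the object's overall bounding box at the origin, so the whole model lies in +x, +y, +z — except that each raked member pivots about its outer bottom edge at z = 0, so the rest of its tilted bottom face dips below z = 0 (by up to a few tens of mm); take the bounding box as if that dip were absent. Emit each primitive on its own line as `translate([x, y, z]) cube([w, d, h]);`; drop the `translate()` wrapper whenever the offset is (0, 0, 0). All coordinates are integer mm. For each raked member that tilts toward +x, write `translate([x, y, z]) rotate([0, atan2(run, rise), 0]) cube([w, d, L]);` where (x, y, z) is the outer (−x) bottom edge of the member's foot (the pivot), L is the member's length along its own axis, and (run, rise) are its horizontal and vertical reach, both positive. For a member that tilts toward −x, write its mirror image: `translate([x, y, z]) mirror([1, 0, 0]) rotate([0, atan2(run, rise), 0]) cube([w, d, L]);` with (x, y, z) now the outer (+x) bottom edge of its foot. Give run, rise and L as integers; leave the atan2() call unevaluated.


// leg length = √(192² + 560²) = 592
// right-leg outer foot x = 2·192 + 100 = 484
// beam min-corner = (192, 0, 560)
translate([192, 0, 560]) cube([100, 1090, 74]);
translate([0, 74, 0]) rotate([0, atan2(192, 560), 0]) cube([38, 35, 592]);
translate([484, 74, 0]) mirror([1, 0, 0]) rotate([0, atan2(192, 560), 0]) cube([38, 35, 592]);
translate([0, 981, 0]) rotate([0, atan2(192, 560), 0]) cube([38, 35, 592]);
translate([484, 981, 0]) mirror([1, 0, 0]) rotate([0, atan2(192, 560), 0]) cube([38, 35, 592]);


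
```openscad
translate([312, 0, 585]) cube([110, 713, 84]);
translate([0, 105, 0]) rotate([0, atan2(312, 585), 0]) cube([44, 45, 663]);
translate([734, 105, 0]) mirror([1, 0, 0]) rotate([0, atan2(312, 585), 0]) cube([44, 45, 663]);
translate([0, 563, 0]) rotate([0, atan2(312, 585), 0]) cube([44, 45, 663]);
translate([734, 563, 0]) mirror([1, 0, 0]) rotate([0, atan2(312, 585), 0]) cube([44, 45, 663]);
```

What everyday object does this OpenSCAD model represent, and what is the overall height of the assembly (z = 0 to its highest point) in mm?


A sawhorse. The overall height is 669 mm.

A beam across two mirrored pairs of raked legs — a sawhorse. The beam's underside is at z = 585 (matching the legs' vertical rise in atan2(312, 585)) and the beam is 84 mm tall, so its top is at 585 + 84 = 669 mm. The raked legs top out at the beam's underside, so that is the highest point.


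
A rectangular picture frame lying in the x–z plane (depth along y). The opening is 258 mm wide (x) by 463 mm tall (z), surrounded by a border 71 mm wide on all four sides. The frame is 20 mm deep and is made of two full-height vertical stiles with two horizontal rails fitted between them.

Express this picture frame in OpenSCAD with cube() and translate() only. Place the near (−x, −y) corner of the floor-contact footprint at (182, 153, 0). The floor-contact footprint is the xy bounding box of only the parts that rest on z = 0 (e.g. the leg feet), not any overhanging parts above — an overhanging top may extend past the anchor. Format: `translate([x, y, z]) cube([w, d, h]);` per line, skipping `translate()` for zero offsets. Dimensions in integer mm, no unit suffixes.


translate([182, 153, 0]) cube([71, 20, 605]);
translate([511, 153, 0]) cube([71, 20, 605]);
translate([253, 153, 0]) cube([258, 20, 71]);
translate([253, 153, 534]) cube([258, 20, 71]);


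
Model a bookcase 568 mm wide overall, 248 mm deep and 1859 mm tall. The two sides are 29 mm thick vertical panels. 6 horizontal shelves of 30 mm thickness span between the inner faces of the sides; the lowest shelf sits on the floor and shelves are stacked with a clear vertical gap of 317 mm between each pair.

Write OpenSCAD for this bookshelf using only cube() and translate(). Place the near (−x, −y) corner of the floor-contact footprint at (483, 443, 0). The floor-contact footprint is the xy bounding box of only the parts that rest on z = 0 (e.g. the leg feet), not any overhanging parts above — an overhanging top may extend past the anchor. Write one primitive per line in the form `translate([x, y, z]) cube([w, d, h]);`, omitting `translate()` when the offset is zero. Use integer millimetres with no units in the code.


translate([483, 443, 0]) cube([29, 248, 1859]);
translate([1022, 443, 0]) cube([29, 248, 1859]);
translate([512, 443, 0]) cube([510, 248, 30]);
translate([512, 443, 347]) cube([510, 248, 30]);
translate([512, 443, 694]) cube([510, 248, 30]);
translate([512, 443, 1041]) cube([510, 248, 30]);
translate([512, 443, 1388]) cube([510, 248, 30]);
translate([512, 443, 1735]) cube([510, 248, 30]);


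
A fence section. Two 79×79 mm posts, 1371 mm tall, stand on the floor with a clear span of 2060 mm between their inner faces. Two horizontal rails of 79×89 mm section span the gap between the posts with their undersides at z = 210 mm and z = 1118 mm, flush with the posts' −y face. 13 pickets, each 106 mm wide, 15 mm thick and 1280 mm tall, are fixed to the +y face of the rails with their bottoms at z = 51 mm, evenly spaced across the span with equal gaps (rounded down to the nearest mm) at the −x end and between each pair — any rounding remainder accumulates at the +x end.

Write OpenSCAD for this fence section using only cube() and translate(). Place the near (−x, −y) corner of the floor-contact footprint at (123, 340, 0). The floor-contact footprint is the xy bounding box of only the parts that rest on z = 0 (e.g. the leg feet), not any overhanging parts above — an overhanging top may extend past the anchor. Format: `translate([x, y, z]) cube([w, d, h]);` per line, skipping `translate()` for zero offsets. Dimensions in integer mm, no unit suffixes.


translate([123, 340, 0]) cube([79, 79, 1371]);
translate([2262, 340, 0]) cube([79, 79, 1371]);
translate([202, 340, 210]) cube([2060, 79, 89]);
translate([202, 340, 1118]) cube([2060, 79, 89]);
translate([250, 419, 51]) cube([106, 15, 1280]);
translate([404, 419, 51]) cube([106, 15, 1280]);
translate([558, 419, 51]) cube([106, 15, 1280]);
translate([712, 419, 51]) cube([106, 15, 1280]);
translate([866, 419, 51]) cube([106, 15, 1280]);
translate([1020, 419, 51]) cube([106, 15, 1280]);
translate([1174, 419, 51]) cube([106, 15, 1280]);
translate([1328, 419, 51]) cube([106, 15, 1280]);
translate([1482, 419, 51]) cube([106, 15, 1280]);
translate([1636, 419, 51]) cube([106, 15, 1280]);
translate([1790, 419, 51]) cube([106, 15, 1280]);
translate([1944, 419, 51]) cube([106, 15, 1280]);
translate([2098, 419, 51]) cube([106, 15, 1280]);


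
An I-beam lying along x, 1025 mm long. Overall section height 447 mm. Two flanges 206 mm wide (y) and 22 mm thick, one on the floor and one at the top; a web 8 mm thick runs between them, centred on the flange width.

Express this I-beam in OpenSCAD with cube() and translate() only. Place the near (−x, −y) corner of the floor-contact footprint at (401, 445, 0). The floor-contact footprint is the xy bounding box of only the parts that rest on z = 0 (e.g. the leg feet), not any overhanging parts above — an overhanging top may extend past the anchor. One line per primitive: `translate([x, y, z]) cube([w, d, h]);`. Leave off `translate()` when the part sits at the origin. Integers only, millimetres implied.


translate([401, 445, 0]) cube([1025, 206, 22]);
translate([401, 544, 22]) cube([1025, 8, 403]);
translate([401, 445, 425]) cube([1025, 206, 22]);


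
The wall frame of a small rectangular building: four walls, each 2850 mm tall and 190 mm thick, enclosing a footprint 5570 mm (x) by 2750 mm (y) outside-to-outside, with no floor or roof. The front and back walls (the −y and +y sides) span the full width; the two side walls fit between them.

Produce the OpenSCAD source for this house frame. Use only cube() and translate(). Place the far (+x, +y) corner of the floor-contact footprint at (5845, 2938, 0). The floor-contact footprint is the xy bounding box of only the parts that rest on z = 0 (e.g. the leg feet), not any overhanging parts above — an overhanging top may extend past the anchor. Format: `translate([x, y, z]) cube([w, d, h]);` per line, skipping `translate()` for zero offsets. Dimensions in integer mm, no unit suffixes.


translate([275, 188, 0]) cube([5570, 190, 2850]);
translate([275, 2748, 0]) cube([5570, 190, 2850]);
translate([275, 378, 0]) cube([190, 2370, 2850]);
translate([5655, 378, 0]) cube([190, 2370, 2850]);


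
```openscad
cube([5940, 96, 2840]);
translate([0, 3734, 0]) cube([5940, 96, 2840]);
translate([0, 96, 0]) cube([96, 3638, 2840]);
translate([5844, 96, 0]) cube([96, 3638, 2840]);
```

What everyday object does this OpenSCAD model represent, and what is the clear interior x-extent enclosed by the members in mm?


A house (or room) frame. The interior width is 5748 mm.

Four 2840 mm walls enclosing a rectangle with no floor or roof — a room or house frame. Outside width is 5940 mm and wall thickness is 96 mm, so the interior width is 5940 − 2 × 96 = 5748 mm.


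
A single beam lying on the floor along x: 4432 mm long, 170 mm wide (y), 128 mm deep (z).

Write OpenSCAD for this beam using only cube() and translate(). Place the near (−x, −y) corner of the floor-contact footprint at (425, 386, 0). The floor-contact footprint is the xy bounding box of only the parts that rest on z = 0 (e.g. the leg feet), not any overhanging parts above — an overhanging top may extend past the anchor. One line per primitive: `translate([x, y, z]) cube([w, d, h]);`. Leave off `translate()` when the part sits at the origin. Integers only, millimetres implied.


translate([425, 386, 0]) cube([4432, 170, 128]);


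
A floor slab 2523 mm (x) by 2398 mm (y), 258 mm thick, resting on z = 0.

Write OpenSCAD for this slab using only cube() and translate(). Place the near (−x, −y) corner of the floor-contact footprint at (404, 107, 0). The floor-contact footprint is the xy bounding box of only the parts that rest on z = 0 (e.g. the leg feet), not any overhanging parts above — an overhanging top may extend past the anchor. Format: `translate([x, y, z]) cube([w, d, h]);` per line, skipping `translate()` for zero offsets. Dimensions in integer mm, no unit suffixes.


translate([404, 107, 0]) cube([2523, 2398, 258]);


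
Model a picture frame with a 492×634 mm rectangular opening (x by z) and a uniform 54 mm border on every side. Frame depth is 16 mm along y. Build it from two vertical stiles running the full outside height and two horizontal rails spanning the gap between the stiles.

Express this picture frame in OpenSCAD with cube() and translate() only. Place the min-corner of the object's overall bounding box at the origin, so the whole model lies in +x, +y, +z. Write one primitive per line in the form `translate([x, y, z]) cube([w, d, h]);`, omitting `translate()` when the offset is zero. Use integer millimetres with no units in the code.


cube([54, 16, 742]);
translate([546, 0, 0]) cube([54, 16, 742]);
translate([54, 0, 0]) cube([492, 16, 54]);
translate([54, 0, 688]) cube([492, 16, 54]);


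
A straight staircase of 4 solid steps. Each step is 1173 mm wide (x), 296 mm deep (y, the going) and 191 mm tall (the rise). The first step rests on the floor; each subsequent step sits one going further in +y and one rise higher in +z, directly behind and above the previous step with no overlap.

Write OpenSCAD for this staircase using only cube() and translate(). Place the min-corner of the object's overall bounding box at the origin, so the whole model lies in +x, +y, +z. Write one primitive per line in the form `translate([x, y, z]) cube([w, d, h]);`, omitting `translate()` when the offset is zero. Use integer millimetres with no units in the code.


cube([1173, 296, 191]);
translate([0, 296, 191]) cube([1173, 296, 191]);
translate([0, 592, 382]) cube([1173, 296, 191]);
translate([0, 888, 573]) cube([1173, 296, 191]);


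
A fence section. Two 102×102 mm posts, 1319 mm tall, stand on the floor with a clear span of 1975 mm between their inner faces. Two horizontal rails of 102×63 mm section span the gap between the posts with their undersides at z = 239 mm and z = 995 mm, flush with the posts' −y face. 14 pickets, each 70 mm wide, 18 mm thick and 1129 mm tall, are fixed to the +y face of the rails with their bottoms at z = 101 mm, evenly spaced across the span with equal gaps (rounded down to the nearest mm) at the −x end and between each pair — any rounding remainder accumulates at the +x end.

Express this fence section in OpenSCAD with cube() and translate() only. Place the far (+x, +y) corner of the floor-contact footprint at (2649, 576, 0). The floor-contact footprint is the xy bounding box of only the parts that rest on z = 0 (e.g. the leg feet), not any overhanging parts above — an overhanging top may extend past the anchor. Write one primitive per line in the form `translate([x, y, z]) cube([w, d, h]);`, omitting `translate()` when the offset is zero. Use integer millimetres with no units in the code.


translate([470, 474, 0]) cube([102, 102, 1319]);
translate([2547, 474, 0]) cube([102, 102, 1319]);
translate([572, 474, 239]) cube([1975, 102, 63]);
translate([572, 474, 995]) cube([1975, 102, 63]);
translate([638, 576, 101]) cube([70, 18, 1129]);
translate([774, 576, 101]) cube([70, 18, 1129]);
translate([910, 576, 101]) cube([70, 18, 1129]);
translate([1046, 576, 101]) cube([70, 18, 1129]);
translate([1182, 576, 101]) cube([70, 18, 1129]);
translate([1318, 576, 101]) cube([70, 18, 1129]);
translate([1454, 576, 101]) cube([70, 18, 1129]);
translate([1590, 576, 101]) cube([70, 18, 1129]);
translate([1726, 576, 101]) cube([70, 18, 1129]);
translate([1862, 576, 101]) cube([70, 18, 1129]);
translate([1998, 576, 101]) cube([70, 18, 1129]);
translate([2134, 576, 101]) cube([70, 18, 1129]);
translate([2270, 576, 101]) cube([70, 18, 1129]);
translate([2406, 576, 101]) cube([70, 18, 1129]);


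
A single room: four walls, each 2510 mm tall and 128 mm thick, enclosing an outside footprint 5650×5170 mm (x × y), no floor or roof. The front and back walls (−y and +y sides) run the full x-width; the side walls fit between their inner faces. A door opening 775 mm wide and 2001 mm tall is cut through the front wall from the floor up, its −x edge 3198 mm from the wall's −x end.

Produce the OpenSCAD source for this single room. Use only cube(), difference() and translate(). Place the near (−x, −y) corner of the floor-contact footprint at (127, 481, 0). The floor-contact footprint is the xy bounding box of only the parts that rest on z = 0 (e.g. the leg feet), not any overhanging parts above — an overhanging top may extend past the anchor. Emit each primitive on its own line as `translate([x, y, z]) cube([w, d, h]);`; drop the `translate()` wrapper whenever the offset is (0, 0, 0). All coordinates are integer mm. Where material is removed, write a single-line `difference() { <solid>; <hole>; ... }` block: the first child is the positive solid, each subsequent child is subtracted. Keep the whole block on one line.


difference() { translate([127, 481, 0]) cube([5650, 128, 2510]); translate([3325, 481, 0]) cube([775, 128, 2001]); }
translate([127, 5523, 0]) cube([5650, 128, 2510]);
translate([127, 609, 0]) cube([128, 4914, 2510]);
translate([5649, 609, 0]) cube([128, 4914, 2510]);


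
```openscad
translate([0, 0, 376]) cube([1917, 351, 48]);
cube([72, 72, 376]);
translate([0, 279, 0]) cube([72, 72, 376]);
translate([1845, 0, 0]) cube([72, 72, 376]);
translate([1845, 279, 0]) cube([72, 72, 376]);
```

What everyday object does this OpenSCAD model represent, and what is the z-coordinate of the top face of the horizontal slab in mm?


A bench. The seat-top height is 424 mm.

A long slab on four corner posts — a bench. The slab sits at z = 376 with thickness 48, so the top is 376 + 48 = 424 mm.


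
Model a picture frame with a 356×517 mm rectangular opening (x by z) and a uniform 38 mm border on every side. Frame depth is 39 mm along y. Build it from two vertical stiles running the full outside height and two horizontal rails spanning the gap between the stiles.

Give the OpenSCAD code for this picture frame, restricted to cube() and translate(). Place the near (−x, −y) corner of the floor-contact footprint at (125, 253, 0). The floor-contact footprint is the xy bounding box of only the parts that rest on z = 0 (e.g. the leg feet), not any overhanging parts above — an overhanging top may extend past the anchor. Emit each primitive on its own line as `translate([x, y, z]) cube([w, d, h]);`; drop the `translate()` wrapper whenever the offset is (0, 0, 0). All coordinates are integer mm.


translate([125, 253, 0]) cube([38, 39, 593]);
translate([519, 253, 0]) cube([38, 39, 593]);
translate([163, 253, 0]) cube([356, 39, 38]);
translate([163, 253, 555]) cube([356, 39, 38]);


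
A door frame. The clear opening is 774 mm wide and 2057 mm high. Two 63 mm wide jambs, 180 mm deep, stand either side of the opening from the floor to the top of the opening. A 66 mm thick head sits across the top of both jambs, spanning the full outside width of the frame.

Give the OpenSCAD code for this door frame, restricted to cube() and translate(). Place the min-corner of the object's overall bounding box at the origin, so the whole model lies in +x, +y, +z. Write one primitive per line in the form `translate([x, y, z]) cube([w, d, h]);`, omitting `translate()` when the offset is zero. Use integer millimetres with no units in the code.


cube([63, 180, 2057]);
translate([837, 0, 0]) cube([63, 180, 2057]);
translate([0, 0, 2057]) cube([900, 180, 66]);


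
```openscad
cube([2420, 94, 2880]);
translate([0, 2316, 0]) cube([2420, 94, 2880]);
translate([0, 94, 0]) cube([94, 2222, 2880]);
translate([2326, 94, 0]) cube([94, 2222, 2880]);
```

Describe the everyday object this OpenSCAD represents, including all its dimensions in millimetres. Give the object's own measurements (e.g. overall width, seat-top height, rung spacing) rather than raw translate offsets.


The wall frame of a small rectangular building: four walls, each 2880 mm tall and 94 mm thick, enclosing a footprint 2420 mm (x) by 2410 mm (y) outside-to-outside, with no floor or roof. The front and back walls (the −y and +y sides) span the full width; the two side walls fit between them.


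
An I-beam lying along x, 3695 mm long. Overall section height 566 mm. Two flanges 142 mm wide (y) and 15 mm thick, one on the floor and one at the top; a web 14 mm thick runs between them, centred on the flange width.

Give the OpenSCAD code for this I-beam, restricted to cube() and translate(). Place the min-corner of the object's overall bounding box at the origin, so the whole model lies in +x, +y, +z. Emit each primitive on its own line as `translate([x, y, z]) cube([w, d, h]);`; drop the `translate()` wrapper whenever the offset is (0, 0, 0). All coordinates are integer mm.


cube([3695, 142, 15]);
translate([0, 64, 15]) cube([3695, 14, 536]);
translate([0, 0, 551]) cube([3695, 142, 15]);


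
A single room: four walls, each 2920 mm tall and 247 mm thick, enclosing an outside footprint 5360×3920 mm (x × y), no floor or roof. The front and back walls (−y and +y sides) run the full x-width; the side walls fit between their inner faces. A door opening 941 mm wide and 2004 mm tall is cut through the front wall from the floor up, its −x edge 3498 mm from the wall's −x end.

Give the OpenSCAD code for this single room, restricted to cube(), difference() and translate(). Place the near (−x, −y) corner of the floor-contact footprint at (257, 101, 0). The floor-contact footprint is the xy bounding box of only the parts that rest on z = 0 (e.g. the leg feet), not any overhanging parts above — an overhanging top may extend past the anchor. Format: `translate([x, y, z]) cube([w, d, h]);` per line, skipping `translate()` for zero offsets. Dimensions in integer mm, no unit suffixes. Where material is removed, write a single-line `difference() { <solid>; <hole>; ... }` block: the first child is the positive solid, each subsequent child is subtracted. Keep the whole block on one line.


difference() { translate([257, 101, 0]) cube([5360, 247, 2920]); translate([3755, 101, 0]) cube([941, 247, 2004]); }
translate([257, 3774, 0]) cube([5360, 247, 2920]);
translate([257, 348, 0]) cube([247, 3426, 2920]);
translate([5370, 348, 0]) cube([247, 3426, 2920]);


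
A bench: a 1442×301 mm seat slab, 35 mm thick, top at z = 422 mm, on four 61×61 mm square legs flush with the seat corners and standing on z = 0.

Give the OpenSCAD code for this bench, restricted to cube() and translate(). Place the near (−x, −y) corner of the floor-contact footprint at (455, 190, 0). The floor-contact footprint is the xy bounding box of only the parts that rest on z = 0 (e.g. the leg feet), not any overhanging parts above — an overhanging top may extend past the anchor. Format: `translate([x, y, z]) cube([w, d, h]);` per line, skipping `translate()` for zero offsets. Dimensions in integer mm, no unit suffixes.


translate([455, 190, 387]) cube([1442, 301, 35]);
translate([455, 190, 0]) cube([61, 61, 387]);
translate([455, 430, 0]) cube([61, 61, 387]);
translate([1836, 190, 0]) cube([61, 61, 387]);
translate([1836, 430, 0]) cube([61, 61, 387]);


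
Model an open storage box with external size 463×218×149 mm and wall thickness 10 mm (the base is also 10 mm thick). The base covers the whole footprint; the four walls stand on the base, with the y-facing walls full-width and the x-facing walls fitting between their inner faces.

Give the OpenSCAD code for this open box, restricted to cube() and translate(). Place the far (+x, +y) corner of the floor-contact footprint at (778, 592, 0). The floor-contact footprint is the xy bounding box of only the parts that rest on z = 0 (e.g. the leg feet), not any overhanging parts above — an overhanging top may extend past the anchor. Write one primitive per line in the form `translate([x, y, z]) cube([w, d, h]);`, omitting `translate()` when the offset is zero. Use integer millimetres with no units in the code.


translate([315, 374, 0]) cube([463, 218, 10]);
translate([315, 374, 10]) cube([463, 10, 139]);
translate([315, 582, 10]) cube([463, 10, 139]);
translate([315, 384, 10]) cube([10, 198, 139]);
translate([768, 384, 10]) cube([10, 198, 139]);


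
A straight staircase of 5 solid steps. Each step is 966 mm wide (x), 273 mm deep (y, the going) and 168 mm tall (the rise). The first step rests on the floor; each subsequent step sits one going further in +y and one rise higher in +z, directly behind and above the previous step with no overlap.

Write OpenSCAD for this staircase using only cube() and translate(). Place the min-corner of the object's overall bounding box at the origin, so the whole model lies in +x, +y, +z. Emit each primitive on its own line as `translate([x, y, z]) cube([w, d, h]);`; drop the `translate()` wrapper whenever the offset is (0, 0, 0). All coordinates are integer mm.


cube([966, 273, 168]);
translate([0, 273, 168]) cube([966, 273, 168]);
translate([0, 546, 336]) cube([966, 273, 168]);
translate([0, 819, 504]) cube([966, 273, 168]);
translate([0, 1092, 672]) cube([966, 273, 168]);


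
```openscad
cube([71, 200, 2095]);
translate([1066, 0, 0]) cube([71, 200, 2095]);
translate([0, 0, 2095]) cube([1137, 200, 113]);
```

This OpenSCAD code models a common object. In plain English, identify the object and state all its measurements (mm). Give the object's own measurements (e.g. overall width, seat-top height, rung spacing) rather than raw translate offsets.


A door frame. The clear opening is 995 mm wide and 2095 mm high. Two 71 mm wide jambs, 200 mm deep, stand either side of the opening from the floor to the top of the opening. A 113 mm thick head sits across the top of both jambs, spanning the full outside width of the frame.


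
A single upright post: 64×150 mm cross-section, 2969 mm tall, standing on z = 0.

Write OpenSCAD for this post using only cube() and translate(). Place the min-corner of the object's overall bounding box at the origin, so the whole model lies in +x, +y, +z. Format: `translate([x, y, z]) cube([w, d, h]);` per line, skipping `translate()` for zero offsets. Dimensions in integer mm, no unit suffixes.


cube([64, 150, 2969]);


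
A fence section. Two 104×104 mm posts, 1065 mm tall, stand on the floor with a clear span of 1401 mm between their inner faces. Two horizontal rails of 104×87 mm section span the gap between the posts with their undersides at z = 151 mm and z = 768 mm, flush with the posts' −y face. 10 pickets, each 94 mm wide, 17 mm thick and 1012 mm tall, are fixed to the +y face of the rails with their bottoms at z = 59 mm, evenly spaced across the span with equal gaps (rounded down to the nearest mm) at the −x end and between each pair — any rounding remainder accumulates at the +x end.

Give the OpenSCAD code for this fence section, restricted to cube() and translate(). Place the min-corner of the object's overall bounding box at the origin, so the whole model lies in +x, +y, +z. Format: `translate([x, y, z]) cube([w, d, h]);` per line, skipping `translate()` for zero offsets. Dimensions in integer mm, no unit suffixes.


cube([104, 104, 1065]);
translate([1505, 0, 0]) cube([104, 104, 1065]);
translate([104, 0, 151]) cube([1401, 104, 87]);
translate([104, 0, 768]) cube([1401, 104, 87]);
translate([145, 104, 59]) cube([94, 17, 1012]);
translate([280, 104, 59]) cube([94, 17, 1012]);
translate([415, 104, 59]) cube([94, 17, 1012]);
translate([550, 104, 59]) cube([94, 17, 1012]);
translate([685, 104, 59]) cube([94, 17, 1012]);
translate([820, 104, 59]) cube([94, 17, 1012]);
translate([955, 104, 59]) cube([94, 17, 1012]);
translate([1090, 104, 59]) cube([94, 17, 1012]);
translate([1225, 104, 59]) cube([94, 17, 1012]);
translate([1360, 104, 59]) cube([94, 17, 1012]);


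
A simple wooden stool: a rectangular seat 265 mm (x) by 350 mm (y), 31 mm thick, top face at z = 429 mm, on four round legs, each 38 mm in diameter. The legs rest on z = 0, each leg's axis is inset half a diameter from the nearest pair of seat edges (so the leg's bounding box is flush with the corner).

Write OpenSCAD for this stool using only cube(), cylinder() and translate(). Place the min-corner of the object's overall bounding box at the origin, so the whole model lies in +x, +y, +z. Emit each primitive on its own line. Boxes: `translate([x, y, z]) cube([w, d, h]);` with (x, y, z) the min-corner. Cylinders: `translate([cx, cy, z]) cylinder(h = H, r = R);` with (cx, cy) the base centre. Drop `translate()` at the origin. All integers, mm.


translate([0, 0, 398]) cube([265, 350, 31]);
translate([19, 19, 0]) cylinder(h = 398, r = 19);
translate([246, 19, 0]) cylinder(h = 398, r = 19);
translate([19, 331, 0]) cylinder(h = 398, r = 19);
translate([246, 331, 0]) cylinder(h = 398, r = 19);


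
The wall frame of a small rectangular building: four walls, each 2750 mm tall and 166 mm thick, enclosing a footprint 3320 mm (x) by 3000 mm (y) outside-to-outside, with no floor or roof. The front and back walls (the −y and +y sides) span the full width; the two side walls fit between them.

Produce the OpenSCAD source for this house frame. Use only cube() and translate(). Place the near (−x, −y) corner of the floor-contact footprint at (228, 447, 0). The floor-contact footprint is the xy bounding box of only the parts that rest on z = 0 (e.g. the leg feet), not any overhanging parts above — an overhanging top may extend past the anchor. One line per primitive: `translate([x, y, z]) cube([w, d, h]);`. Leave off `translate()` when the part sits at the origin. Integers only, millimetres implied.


translate([228, 447, 0]) cube([3320, 166, 2750]);
translate([228, 3281, 0]) cube([3320, 166, 2750]);
translate([228, 613, 0]) cube([166, 2668, 2750]);
translate([3382, 613, 0]) cube([166, 2668, 2750]);


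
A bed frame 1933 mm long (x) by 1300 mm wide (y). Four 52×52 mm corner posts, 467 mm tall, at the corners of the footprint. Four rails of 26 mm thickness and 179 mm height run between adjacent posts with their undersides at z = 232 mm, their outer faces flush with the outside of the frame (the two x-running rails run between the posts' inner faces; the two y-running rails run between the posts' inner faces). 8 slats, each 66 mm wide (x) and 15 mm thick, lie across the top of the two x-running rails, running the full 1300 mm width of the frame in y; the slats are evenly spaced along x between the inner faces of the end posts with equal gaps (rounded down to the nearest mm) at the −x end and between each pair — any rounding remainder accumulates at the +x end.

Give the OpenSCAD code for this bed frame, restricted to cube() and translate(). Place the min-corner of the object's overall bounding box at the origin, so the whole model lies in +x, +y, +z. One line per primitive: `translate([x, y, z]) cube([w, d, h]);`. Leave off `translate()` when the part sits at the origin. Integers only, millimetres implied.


cube([52, 52, 467]);
translate([0, 1248, 0]) cube([52, 52, 467]);
translate([1881, 0, 0]) cube([52, 52, 467]);
translate([1881, 1248, 0]) cube([52, 52, 467]);
translate([52, 0, 232]) cube([1829, 26, 179]);
translate([52, 1274, 232]) cube([1829, 26, 179]);
translate([0, 52, 232]) cube([26, 1196, 179]);
translate([1907, 52, 232]) cube([26, 1196, 179]);
translate([196, 0, 411]) cube([66, 1300, 15]);
translate([406, 0, 411]) cube([66, 1300, 15]);
translate([616, 0, 411]) cube([66, 1300, 15]);
translate([826, 0, 411]) cube([66, 1300, 15]);
translate([1036, 0, 411]) cube([66, 1300, 15]);
translate([1246, 0, 411]) cube([66, 1300, 15]);
translate([1456, 0, 411]) cube([66, 1300, 15]);
translate([1666, 0, 411]) cube([66, 1300, 15]);


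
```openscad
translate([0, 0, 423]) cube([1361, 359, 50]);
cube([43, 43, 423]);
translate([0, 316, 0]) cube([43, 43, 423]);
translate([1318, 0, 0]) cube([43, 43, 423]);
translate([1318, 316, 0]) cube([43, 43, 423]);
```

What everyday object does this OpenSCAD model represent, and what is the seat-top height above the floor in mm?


A bench. The seat-top height is 473 mm.

A long slab on four corner posts — a bench. The slab sits at z = 423 with thickness 50, so the top is 423 + 50 = 473 mm.


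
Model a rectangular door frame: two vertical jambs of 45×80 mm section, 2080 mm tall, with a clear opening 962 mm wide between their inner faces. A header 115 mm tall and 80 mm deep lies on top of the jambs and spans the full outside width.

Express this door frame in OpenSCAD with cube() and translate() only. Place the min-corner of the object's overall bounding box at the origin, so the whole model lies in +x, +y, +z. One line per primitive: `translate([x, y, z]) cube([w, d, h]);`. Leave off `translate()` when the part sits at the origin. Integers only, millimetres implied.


cube([45, 80, 2080]);
translate([1007, 0, 0]) cube([45, 80, 2080]);
translate([0, 0, 2080]) cube([1052, 80, 115]);


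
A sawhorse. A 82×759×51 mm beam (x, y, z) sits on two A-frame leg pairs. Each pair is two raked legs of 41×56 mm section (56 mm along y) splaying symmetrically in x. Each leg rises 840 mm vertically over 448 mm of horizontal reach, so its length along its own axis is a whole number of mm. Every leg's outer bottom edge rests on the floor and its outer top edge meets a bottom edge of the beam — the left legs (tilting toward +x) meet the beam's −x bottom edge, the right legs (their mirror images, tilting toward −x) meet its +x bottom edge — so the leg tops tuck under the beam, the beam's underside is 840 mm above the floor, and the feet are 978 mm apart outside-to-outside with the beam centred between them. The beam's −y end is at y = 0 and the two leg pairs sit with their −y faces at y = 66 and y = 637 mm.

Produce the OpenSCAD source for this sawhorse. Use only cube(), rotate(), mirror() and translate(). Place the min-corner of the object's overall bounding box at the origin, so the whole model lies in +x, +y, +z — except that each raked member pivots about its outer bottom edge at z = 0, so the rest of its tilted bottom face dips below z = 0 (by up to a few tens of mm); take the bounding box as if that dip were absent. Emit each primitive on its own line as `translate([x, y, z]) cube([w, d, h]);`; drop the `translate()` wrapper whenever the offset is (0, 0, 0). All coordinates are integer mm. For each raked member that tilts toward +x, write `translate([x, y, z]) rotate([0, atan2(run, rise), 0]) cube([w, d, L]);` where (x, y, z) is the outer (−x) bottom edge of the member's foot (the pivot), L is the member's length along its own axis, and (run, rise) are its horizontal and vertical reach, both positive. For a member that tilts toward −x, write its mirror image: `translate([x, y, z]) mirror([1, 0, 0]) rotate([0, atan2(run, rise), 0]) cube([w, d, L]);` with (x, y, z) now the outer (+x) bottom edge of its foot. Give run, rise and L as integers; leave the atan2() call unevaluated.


translate([448, 0, 840]) cube([82, 759, 51]);
translate([0, 66, 0]) rotate([0, atan2(448, 840), 0]) cube([41, 56, 952]);
translate([978, 66, 0]) mirror([1, 0, 0]) rotate([0, atan2(448, 840), 0]) cube([41, 56, 952]);
translate([0, 637, 0]) rotate([0, atan2(448, 840), 0]) cube([41, 56, 952]);
translate([978, 637, 0]) mirror([1, 0, 0]) rotate([0, atan2(448, 840), 0]) cube([41, 56, 952]);


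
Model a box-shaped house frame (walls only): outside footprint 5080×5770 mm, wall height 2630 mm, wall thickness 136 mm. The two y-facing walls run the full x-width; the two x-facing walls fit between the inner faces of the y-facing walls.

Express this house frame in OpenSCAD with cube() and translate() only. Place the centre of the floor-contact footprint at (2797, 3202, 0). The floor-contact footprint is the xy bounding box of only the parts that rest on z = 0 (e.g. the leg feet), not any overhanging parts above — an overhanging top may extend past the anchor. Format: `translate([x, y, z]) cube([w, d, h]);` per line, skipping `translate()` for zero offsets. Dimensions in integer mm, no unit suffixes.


translate([257, 317, 0]) cube([5080, 136, 2630]);
translate([257, 5951, 0]) cube([5080, 136, 2630]);
translate([257, 453, 0]) cube([136, 5498, 2630]);
translate([5201, 453, 0]) cube([136, 5498, 2630]);


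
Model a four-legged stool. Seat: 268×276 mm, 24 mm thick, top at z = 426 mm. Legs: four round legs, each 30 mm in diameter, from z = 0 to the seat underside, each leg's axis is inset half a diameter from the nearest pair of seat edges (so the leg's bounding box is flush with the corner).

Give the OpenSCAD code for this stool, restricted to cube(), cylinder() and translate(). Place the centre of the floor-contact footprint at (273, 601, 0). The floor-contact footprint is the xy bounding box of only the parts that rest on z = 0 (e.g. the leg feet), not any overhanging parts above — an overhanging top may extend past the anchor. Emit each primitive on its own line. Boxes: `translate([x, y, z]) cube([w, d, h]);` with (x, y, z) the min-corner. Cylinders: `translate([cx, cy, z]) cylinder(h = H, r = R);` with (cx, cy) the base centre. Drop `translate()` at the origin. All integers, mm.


// leg_h = 426 - 24 = 402
translate([139, 463, 402]) cube([268, 276, 24]);
translate([154, 478, 0]) cylinder(h = 402, r = 15);
translate([392, 478, 0]) cylinder(h = 402, r = 15);
translate([154, 724, 0]) cylinder(h = 402, r = 15);
translate([392, 724, 0]) cylinder(h = 402, r = 15);


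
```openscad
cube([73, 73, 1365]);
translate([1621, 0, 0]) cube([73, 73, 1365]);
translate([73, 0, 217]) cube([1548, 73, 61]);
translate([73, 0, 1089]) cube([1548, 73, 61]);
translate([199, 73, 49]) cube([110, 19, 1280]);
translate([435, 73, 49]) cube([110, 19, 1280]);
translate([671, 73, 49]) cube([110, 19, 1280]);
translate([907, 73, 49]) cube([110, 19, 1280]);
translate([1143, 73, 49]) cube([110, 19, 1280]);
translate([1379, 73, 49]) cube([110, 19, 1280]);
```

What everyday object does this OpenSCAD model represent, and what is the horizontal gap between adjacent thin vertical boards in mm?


A fence section. The picket gap is 126 mm.

Two posts, two rails, 6 pickets — a fence section. Span 1548 mm holds 6 pickets of 110 mm with 7 equal gaps: ⌊(1548 − 6·110) / 7⌋ = 126 mm.


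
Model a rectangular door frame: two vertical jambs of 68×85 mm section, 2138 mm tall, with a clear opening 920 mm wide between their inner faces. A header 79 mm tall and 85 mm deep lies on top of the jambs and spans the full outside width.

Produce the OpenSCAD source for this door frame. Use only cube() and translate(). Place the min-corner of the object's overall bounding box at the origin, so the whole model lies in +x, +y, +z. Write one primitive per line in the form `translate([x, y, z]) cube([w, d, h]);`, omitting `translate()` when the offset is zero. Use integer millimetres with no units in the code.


cube([68, 85, 2138]);
translate([988, 0, 0]) cube([68, 85, 2138]);
translate([0, 0, 2138]) cube([1056, 85, 79]);
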